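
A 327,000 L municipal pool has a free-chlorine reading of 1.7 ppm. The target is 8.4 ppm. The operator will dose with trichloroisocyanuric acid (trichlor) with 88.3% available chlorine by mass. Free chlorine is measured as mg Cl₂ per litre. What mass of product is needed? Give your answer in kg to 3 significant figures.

2.48 kg

Chlorine deficit: 8.4 − 1.7 = 6.7 ppm = 6.7 mg/L as Cl₂.
Cl₂ equivalent needed: 6.7 mg/L × 327,000 L = 2,191,000 mg = 2191 g.
Product at 88.3% available chlorine: 2191 / 0.883 = 2481 g.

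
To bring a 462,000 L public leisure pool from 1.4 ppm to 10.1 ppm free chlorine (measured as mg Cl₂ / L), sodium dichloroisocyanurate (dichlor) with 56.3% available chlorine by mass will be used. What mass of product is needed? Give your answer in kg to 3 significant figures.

7.14 kg

Chlorine deficit: 10.1 − 1.4 = 8.7 ppm = 8.7 mg/L as Cl₂.
Cl₂ equivalent needed: 8.7 mg/L × 462,000 L = 4,019,000 mg = 4019 g.
Product at 56.3% available chlorine: 4019 / 0.563 = 7139 g.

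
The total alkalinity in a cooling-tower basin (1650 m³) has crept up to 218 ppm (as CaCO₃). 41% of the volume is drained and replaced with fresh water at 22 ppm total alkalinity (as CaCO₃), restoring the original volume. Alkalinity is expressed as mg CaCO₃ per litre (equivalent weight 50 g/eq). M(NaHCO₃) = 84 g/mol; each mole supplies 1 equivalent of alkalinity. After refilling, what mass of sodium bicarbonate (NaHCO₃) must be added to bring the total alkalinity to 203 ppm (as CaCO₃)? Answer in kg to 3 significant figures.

181 kg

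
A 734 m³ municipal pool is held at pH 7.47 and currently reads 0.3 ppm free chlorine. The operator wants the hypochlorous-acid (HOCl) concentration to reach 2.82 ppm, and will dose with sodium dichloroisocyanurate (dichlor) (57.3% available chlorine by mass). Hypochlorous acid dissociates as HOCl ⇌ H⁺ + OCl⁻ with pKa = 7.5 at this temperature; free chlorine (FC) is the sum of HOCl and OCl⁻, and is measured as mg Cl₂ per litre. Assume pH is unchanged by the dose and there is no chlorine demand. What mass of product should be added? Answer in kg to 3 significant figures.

Volume: 734 m³ = 734,000 L.
[OCl⁻]/[HOCl] = 10^(pH − pKa) = 10^(7.47 − 7.5) = 0.9333; fraction as HOCl = 1/(1 + 0.9333) = 0.5173.
Free chlorine required for 2.82 ppm HOCl: 2.82 / 0.5173 = 5.452 ppm.
FC to add: 5.452 − 0.3 = 5.152 mg/L as Cl₂.
Cl₂ equivalent: 5.152 mg/L × 734,000 L = 3781 g.
Product at 57.3% available Cl: 3781 / 0.573 = 6599 g.

6.60 kg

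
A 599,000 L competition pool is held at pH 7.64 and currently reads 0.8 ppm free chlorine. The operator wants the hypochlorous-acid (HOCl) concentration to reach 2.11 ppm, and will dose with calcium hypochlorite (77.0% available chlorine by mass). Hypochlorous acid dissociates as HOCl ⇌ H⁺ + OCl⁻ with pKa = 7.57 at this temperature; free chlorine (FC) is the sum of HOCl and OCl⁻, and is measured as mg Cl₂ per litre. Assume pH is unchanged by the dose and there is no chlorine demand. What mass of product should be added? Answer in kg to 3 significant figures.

[OCl⁻]/[HOCl] = 10^(pH − pKa) = 10^(7.64 − 7.57) = 1.175; fraction as HOCl = 1/(1 + 1.175) = 0.4598.
Free chlorine required for 2.11 ppm HOCl: 2.11 / 0.4598 = 4.589 ppm.
FC to add: 4.589 − 0.8 = 3.789 mg/L as Cl₂.
Cl₂ equivalent: 3.789 mg/L × 599,000 L = 2270 g.
Product at 77.0% available Cl: 2270 / 0.77 = 2948 g.

2.95 kg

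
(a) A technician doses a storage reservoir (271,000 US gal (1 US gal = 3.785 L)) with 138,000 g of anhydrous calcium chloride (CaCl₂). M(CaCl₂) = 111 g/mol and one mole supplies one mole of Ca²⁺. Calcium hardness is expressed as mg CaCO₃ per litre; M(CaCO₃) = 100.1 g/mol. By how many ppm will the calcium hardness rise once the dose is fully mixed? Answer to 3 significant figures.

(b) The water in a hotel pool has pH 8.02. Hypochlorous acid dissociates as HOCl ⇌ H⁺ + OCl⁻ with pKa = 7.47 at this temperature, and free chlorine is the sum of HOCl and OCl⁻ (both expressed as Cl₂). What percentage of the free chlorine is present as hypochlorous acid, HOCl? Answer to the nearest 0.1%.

(a) Volume: 271,000 US gal × 3.785 L/gal = 1,025,735 L.
(a) Moles of Ca²⁺: 138,000 g ÷ 111 g/mol = 1243 mol.
(a) As CaCO₃: 1243 mol × 100.1 g/mol = 124,400 g.
(a) Rise: 124,400 g / 1,025,735 L × 1000 = 121.3 mg/L.

(b) [OCl⁻]/[HOCl] = 10^(pH − pKa) = 10^(8.02 − 7.47) = 10^0.55 = 3.548.
(b) Fraction as HOCl = 1 / (1 + 3.548) = 0.2199.

(a) 121 ppm; (b) 22.0%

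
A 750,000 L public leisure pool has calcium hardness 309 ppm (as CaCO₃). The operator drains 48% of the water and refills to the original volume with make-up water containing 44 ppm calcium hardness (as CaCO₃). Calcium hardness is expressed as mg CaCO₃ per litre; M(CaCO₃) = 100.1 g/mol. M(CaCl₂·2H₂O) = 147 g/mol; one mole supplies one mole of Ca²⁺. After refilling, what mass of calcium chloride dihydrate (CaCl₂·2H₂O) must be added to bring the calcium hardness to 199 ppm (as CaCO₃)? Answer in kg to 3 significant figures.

18.9 kg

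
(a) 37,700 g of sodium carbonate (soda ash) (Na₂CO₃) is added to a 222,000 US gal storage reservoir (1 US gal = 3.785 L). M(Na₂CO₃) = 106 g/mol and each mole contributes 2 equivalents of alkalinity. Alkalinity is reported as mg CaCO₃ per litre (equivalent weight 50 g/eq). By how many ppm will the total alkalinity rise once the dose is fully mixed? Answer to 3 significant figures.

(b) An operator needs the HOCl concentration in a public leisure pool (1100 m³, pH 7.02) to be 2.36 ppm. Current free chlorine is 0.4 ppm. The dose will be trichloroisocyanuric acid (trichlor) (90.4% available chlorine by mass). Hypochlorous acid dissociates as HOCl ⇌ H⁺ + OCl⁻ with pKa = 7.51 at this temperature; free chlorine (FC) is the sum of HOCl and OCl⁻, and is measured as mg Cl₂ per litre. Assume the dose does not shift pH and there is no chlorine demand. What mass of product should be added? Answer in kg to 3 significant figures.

(a) 42.3 ppm; (b) 3.31 kg

(a) Volume: 222,000 US gal × 3.785 L/gal = 840,270 L.
(a) Moles of Na₂CO₃: 37,700 g ÷ 106 g/mol = 355.7 mol → 711.3 eq of alkalinity.
(a) As CaCO₃: 711.3 eq × 50 g/eq = 35,570 g.
(a) Rise: 35,570 g / 840,270 L × 1000 = 42.33 mg/L.

(b) Volume: 1100 m³ = 1,100,000 L.
(b) [OCl⁻]/[HOCl] = 10^(pH − pKa) = 10^(7.02 − 7.51) = 0.3236; fraction as HOCl = 1/(1 + 0.3236) = 0.7555.
(b) Free chlorine required for 2.36 ppm HOCl: 2.36 / 0.7555 = 3.124 ppm.
(b) FC to add: 3.124 − 0.4 = 2.724 mg/L as Cl₂.
(b) Cl₂ equivalent: 2.724 mg/L × 1,100,000 L = 2996 g.
(b) Product at 90.4% available Cl: 2996 / 0.904 = 3314 g.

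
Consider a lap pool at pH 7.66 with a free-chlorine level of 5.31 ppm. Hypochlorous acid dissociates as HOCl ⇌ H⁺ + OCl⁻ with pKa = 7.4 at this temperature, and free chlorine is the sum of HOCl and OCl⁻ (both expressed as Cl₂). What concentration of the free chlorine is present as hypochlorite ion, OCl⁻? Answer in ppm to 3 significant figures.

3.43 ppm

[OCl⁻]/[HOCl] = 10^(pH − pKa) = 10^(7.66 − 7.4) = 10^0.26 = 1.82.
Fraction as HOCl = 1 / (1 + 1.82) = 0.3546.
OCl⁻ = (1 − 0.3546) × 5.31 ppm = 3.427 ppm.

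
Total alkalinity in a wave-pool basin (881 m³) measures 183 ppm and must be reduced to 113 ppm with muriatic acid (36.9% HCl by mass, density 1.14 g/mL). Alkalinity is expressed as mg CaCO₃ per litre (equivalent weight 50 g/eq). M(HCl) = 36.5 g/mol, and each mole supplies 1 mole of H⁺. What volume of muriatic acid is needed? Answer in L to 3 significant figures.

Volume: 881 m³ = 881,000 L.
Alkalinity to neutralize: (183 − 113) = 70 mg/L as CaCO₃ × 881,000 L = 61,670 g as CaCO₃.
Equivalents of H⁺ required: 61,670 ÷ 50 g/eq = 1233 eq = 1233 mol HCl.
Mass of HCl: 1233 × 36.5 = 45,020 g.
Mass of 36.9% solution: 45,020 / 0.369 = 122,000 g.
Volume: 122,000 g ÷ 1.14 g/mL = 107,000 mL.

107 L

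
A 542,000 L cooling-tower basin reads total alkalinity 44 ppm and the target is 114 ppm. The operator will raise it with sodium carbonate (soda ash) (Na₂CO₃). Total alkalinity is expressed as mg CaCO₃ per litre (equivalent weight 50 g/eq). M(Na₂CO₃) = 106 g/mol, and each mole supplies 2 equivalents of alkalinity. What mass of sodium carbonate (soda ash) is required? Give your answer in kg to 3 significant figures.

Alkalinity to add: (114 − 44) = 70 mg/L as CaCO₃ × 542,000 L = 37,940 g as CaCO₃.
Equivalents: 37,940 g ÷ 50 g/eq = 758.8 eq.
Each mole of Na₂CO₃ supplies 2 eq, so 758.8 / 2 = 379.4 mol.
Mass: 379.4 mol × 106 g/mol = 40,220 g.

40.2 kg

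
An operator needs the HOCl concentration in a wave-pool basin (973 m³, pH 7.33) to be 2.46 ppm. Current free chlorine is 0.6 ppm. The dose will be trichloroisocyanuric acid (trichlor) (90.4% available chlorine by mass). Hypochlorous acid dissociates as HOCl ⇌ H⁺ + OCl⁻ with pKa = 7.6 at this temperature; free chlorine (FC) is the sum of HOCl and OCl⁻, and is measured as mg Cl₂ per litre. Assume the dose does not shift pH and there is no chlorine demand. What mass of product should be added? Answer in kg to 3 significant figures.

Volume: 973 m³ = 973,000 L.
[OCl⁻]/[HOCl] = 10^(pH − pKa) = 10^(7.33 − 7.6) = 0.537; fraction as HOCl = 1/(1 + 0.537) = 0.6506.
Free chlorine required for 2.46 ppm HOCl: 2.46 / 0.6506 = 3.781 ppm.
FC to add: 3.781 − 0.6 = 3.181 mg/L as Cl₂.
Cl₂ equivalent: 3.181 mg/L × 973,000 L = 3095 g.
Product at 90.4% available Cl: 3095 / 0.904 = 3424 g.

3.42 kg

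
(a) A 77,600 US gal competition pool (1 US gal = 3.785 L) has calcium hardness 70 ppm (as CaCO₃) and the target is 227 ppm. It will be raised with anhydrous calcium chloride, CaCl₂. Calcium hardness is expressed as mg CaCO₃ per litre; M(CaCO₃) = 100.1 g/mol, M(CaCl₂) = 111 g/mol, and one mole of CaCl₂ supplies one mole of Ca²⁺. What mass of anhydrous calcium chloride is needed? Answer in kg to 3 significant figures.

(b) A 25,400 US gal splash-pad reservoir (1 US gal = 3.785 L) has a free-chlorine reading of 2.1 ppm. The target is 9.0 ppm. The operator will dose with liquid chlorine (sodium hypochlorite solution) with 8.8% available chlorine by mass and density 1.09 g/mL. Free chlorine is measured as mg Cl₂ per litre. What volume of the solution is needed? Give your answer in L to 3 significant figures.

(a) Volume: 77,600 US gal × 3.785 L/gal = 293,716 L.
(a) Hardness to add: (227 − 70) = 157 mg/L as CaCO₃ × 293,716 L = 46,110 g as CaCO₃.
(a) Moles of Ca²⁺ (1 mol Ca²⁺ ≡ 1 mol CaCO₃): 46,110 / 100.1 g/mol = 460.7 mol.
(a) Mass of CaCl₂: 460.7 × 111 = 51,130 g.

(b) Volume: 25,400 US gal × 3.785 L/gal = 96,139 L.
(b) Chlorine deficit: 9.0 − 2.1 = 6.9 ppm = 6.9 mg/L as Cl₂.
(b) Cl₂ equivalent needed: 6.9 mg/L × 96,139 L = 663,400 mg = 663.4 g.
(b) Product at 8.8% available chlorine: 663.4 / 0.088 = 7538 g.
(b) Volume at density 1.09 g/mL: 7538 g ÷ 1.09 g/mL = 6916 mL.

(a) 51.1 kg; (b) 6.92 L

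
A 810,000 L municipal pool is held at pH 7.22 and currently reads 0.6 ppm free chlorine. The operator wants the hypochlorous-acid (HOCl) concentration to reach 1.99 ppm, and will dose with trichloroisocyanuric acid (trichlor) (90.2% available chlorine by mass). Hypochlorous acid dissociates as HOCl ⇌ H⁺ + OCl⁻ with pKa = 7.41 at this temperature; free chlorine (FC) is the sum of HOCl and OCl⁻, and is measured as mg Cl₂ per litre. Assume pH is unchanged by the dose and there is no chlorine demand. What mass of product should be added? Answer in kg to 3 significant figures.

[OCl⁻]/[HOCl] = 10^(pH − pKa) = 10^(7.22 − 7.41) = 0.6457; fraction as HOCl = 1/(1 + 0.6457) = 0.6077.
Free chlorine required for 1.99 ppm HOCl: 1.99 / 0.6077 = 3.275 ppm.
FC to add: 3.275 − 0.6 = 2.675 mg/L as Cl₂.
Cl₂ equivalent: 2.675 mg/L × 810,000 L = 2167 g.
Product at 90.2% available Cl: 2167 / 0.902 = 2402 g.

2.40 kg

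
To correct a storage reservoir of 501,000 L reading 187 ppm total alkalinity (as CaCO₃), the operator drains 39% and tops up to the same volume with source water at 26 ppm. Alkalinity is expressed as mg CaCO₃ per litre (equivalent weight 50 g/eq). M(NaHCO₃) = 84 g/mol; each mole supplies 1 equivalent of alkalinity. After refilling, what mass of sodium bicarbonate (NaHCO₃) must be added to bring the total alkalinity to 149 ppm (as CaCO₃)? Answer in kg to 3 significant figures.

After draining 39% and refilling: 187 × 0.61 + 26 × 0.39 = 124.21 ppm.
Deficit to target: 149 − 124.21 = 24.79 mg/L.
As CaCO₃: 24.79 mg/L × 501,000 L = 12,420 g; ÷ 50 g/eq ÷ 1 = 248.4 mol NaHCO₃.
Mass: 248.4 × 84 = 20,870 g.

20.9 kg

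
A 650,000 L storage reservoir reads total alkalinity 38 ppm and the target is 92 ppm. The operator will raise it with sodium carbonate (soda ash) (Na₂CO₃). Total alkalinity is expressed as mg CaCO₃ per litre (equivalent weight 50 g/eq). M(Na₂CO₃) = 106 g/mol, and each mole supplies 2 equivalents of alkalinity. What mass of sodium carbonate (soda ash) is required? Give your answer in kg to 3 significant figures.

Alkalinity to add: (92 − 38) = 54 mg/L as CaCO₃ × 650,000 L = 35,100 g as CaCO₃.
Equivalents: 35,100 g ÷ 50 g/eq = 702 eq.
Each mole of Na₂CO₃ supplies 2 eq, so 702 / 2 = 351 mol.
Mass: 351 mol × 106 g/mol = 37,210 g.

37.2 kg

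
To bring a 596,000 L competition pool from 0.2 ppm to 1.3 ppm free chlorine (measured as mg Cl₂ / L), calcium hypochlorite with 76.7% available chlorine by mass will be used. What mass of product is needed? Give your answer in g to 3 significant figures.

Chlorine deficit: 1.3 − 0.2 = 1.1 ppm = 1.1 mg/L as Cl₂.
Cl₂ equivalent needed: 1.1 mg/L × 596,000 L = 655,600 mg = 655.6 g.
Product at 76.7% available chlorine: 655.6 / 0.767 = 854.8 g.

855 g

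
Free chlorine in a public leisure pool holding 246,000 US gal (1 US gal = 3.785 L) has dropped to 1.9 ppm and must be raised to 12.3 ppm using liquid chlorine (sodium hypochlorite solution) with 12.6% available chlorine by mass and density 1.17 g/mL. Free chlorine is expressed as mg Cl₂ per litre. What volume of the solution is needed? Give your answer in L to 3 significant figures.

65.7 L

Volume: 246,000 US gal × 3.785 L/gal = 931,110 L.
Chlorine deficit: 12.3 − 1.9 = 10.4 ppm = 10.4 mg/L as Cl₂.
Cl₂ equivalent needed: 10.4 mg/L × 931,110 L = 9,684,000 mg = 9684 g.
Product at 12.6% available chlorine: 9684 / 0.126 = 76,850 g.
Volume at density 1.17 g/mL: 76,850 g ÷ 1.17 g/mL = 65,690 mL.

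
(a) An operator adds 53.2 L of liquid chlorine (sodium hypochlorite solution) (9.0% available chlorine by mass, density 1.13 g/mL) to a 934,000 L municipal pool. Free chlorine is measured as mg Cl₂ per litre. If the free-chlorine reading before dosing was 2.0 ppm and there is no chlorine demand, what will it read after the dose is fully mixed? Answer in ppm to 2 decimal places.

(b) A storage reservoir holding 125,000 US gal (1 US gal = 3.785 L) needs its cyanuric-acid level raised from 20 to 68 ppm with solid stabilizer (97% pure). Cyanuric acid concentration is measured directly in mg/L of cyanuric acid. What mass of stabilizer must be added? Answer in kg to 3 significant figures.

(a) Mass of solution: 53.2 L × 1000 mL/L × 1.13 g/mL = 60,120 g.
(a) Available chlorine delivered: 60,120 g × 0.09 = 5410 g as Cl₂.
(a) Concentration rise: 5410 g / 934,000 L = 5.793 mg/L = 5.79 ppm.
(a) Final FC: 2.0 + 5.79 = 7.79 ppm.

(b) Volume: 125,000 US gal × 3.785 L/gal = 473,125 L.
(b) CYA to add: (68 − 20) = 48 mg/L × 473,125 L = 22,710 g cyanuric acid.
(b) At 97% purity: 22,710 / 0.97 = 23,410 g product.

(a) 7.79 ppm; (b) 23.4 kg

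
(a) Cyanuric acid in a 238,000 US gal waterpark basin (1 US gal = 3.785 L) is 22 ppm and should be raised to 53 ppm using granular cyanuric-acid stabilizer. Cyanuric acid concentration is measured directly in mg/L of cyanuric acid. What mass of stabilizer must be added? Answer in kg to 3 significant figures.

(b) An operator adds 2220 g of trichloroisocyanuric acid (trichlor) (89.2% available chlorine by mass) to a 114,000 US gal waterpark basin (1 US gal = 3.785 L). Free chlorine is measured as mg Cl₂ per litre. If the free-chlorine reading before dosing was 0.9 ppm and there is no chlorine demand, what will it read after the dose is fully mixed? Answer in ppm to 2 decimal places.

(a) Volume: 238,000 US gal × 3.785 L/gal = 900,830 L.
(a) CYA to add: (53 − 22) = 31 mg/L × 900,830 L = 27,930 g cyanuric acid.

(b) Volume: 114,000 US gal × 3.785 L/gal = 431,490 L.
(b) Available chlorine delivered: 2220 g × 0.892 = 1980 g as Cl₂.
(b) Concentration rise: 1980 g / 431,490 L = 4.589 mg/L = 4.59 ppm.
(b) Final FC: 0.9 + 4.59 = 5.49 ppm.

(a) 27.9 kg; (b) 5.49 ppm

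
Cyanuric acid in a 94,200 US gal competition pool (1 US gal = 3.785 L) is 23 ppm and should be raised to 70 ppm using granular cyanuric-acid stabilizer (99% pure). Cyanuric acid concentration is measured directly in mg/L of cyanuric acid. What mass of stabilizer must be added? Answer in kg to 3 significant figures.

Volume: 94,200 US gal × 3.785 L/gal = 356,547 L.
CYA to add: (70 − 23) = 47 mg/L × 356,547 L = 16,760 g cyanuric acid.
At 99% purity: 16,760 / 0.99 = 16,930 g product.

16.9 kg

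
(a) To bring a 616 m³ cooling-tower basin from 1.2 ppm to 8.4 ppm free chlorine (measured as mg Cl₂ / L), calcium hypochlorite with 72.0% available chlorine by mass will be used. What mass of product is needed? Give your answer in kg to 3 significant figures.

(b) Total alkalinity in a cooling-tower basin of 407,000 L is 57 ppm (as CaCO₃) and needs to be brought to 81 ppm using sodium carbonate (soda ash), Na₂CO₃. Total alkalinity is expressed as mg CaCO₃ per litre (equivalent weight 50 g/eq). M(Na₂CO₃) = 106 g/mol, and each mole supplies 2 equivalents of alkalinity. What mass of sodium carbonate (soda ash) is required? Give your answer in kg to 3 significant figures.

(a) 6.16 kg; (b) 10.4 kg

(a) Volume: 616 m³ = 616,000 L.
(a) Chlorine deficit: 8.4 − 1.2 = 7.2 ppm = 7.2 mg/L as Cl₂.
(a) Cl₂ equivalent needed: 7.2 mg/L × 616,000 L = 4,435,000 mg = 4435 g.
(a) Product at 72.0% available chlorine: 4435 / 0.72 = 6160 g.

(b) Alkalinity to add: (81 − 57) = 24 mg/L as CaCO₃ × 407,000 L = 9768 g as CaCO₃.
(b) Equivalents: 9768 g ÷ 50 g/eq = 195.4 eq.
(b) Each mole of Na₂CO₃ supplies 2 eq, so 195.4 / 2 = 97.68 mol.
(b) Mass: 97.68 mol × 106 g/mol = 10,350 g.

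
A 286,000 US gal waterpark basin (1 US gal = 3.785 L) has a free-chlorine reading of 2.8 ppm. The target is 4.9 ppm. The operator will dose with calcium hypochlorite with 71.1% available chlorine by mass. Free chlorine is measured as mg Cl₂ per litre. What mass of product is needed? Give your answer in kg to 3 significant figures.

Volume: 286,000 US gal × 3.785 L/gal = 1,082,510 L.
Chlorine deficit: 4.9 − 2.8 = 2.1 ppm = 2.1 mg/L as Cl₂.
Cl₂ equivalent needed: 2.1 mg/L × 1,082,510 L = 2,273,000 mg = 2273 g.
Product at 71.1% available chlorine: 2273 / 0.711 = 3197 g.

3.20 kg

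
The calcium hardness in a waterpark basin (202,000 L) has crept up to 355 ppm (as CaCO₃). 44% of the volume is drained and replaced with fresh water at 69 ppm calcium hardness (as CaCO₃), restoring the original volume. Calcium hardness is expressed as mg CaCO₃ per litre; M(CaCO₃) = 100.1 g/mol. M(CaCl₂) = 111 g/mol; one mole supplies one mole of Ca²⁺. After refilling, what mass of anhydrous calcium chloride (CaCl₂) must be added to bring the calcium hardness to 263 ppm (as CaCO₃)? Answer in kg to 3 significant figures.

7.58 kg

After draining 44% and refilling: 355 × 0.56 + 69 × 0.44 = 229.16 ppm.
Deficit to target: 263 − 229.16 = 33.84 mg/L.
As CaCO₃: 33.84 mg/L × 202,000 L = 6836 g; ÷ 100.1 = 68.29 mol Ca²⁺.
Mass: 68.29 × 111 = 7580 g.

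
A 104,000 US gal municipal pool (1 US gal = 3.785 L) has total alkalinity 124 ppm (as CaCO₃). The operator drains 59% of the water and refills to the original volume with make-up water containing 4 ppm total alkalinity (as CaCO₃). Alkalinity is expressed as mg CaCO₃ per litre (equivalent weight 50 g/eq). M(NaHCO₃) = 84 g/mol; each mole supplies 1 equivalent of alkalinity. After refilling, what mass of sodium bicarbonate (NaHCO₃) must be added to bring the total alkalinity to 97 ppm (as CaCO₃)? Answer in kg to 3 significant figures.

29.0 kg

Volume: 104,000 US gal × 3.785 L/gal = 393,640 L.
After draining 59% and refilling: 124 × 0.41 + 4 × 0.59 = 53.2 ppm.
Deficit to target: 97 − 53.2 = 43.8 mg/L.
As CaCO₃: 43.8 mg/L × 393,640 L = 17,240 g; ÷ 50 g/eq ÷ 1 = 344.8 mol NaHCO₃.
Mass: 344.8 × 84 = 28,970 g.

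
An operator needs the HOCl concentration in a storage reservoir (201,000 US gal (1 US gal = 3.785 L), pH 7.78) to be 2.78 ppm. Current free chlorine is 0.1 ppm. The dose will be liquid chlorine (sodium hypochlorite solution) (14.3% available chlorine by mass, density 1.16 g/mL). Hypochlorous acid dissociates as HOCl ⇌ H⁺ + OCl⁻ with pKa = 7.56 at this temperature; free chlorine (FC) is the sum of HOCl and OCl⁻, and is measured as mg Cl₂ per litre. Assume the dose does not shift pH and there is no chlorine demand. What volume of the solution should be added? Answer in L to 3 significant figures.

Volume: 201,000 US gal × 3.785 L/gal = 760,785 L.
[OCl⁻]/[HOCl] = 10^(pH − pKa) = 10^(7.78 − 7.56) = 1.66; fraction as HOCl = 1/(1 + 1.66) = 0.376.
Free chlorine required for 2.78 ppm HOCl: 2.78 / 0.376 = 7.394 ppm.
FC to add: 7.394 − 0.1 = 7.294 mg/L as Cl₂.
Cl₂ equivalent: 7.294 mg/L × 760,785 L = 5549 g.
Product at 14.3% available Cl: 5549 / 0.143 = 38,800 g.
Volume: 38,800 g ÷ 1.16 g/mL = 33,450 mL.

33.5 L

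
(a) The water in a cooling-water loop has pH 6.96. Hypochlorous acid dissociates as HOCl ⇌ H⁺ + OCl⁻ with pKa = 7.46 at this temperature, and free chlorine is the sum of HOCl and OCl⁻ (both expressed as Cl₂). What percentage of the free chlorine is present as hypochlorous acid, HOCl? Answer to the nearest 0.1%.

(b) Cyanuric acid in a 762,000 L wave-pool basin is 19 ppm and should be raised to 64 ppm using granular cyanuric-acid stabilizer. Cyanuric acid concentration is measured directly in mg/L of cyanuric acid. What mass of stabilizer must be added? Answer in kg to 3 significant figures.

(a) [OCl⁻]/[HOCl] = 10^(pH − pKa) = 10^(6.96 − 7.46) = 10^-0.50 = 0.3162.
(a) Fraction as HOCl = 1 / (1 + 0.3162) = 0.7597.

(b) CYA to add: (64 − 19) = 45 mg/L × 762,000 L = 34,290 g cyanuric acid.

(a) 76.0%; (b) 34.3 kg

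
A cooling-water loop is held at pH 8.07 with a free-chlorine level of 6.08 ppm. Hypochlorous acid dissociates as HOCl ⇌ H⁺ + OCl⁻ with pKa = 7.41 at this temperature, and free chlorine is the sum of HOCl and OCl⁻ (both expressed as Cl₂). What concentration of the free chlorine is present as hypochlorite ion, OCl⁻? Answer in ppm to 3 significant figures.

4.99 ppm

[OCl⁻]/[HOCl] = 10^(pH − pKa) = 10^(8.07 − 7.41) = 10^0.66 = 4.571.
Fraction as HOCl = 1 / (1 + 4.571) = 0.1795.
OCl⁻ = (1 − 0.1795) × 6.08 ppm = 4.989 ppm.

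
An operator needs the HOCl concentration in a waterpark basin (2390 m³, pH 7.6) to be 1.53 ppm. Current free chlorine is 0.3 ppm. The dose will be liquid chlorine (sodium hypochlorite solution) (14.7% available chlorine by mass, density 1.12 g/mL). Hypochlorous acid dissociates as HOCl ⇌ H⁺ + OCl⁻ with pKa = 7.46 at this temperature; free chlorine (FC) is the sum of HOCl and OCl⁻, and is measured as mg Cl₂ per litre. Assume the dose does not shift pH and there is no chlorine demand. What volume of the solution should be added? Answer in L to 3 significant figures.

48.5 L

Volume: 2390 m³ = 2,390,000 L.
[OCl⁻]/[HOCl] = 10^(pH − pKa) = 10^(7.6 − 7.46) = 1.38; fraction as HOCl = 1/(1 + 1.38) = 0.4201.
Free chlorine required for 1.53 ppm HOCl: 1.53 / 0.4201 = 3.642 ppm.
FC to add: 3.642 − 0.3 = 3.342 mg/L as Cl₂.
Cl₂ equivalent: 3.342 mg/L × 2,390,000 L = 7987 g.
Product at 14.7% available Cl: 7987 / 0.147 = 54,340 g.
Volume: 54,340 g ÷ 1.12 g/mL = 48,510 mL.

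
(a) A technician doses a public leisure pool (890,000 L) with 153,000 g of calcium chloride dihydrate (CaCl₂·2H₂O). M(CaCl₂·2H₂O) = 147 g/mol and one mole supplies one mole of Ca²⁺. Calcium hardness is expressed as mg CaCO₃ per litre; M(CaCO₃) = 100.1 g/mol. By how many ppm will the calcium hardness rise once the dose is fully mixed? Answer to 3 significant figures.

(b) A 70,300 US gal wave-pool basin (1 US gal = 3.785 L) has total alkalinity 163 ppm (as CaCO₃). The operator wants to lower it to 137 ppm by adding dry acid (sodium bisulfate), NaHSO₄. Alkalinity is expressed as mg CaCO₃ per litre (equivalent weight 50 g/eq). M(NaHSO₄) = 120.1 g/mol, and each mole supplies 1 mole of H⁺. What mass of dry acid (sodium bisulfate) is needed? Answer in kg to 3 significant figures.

(a) 117 ppm; (b) 16.6 kg

(a) Moles of Ca²⁺: 153,000 g ÷ 147 g/mol = 1041 mol.
(a) As CaCO₃: 1041 mol × 100.1 g/mol = 104,200 g.
(a) Rise: 104,200 g / 890,000 L × 1000 = 117.1 mg/L.

(b) Volume: 70,300 US gal × 3.785 L/gal = 266,086 L.
(b) Alkalinity to neutralize: (163 − 137) = 26 mg/L as CaCO₃ × 266,086 L = 6918 g as CaCO₃.
(b) Equivalents of H⁺ required: 6918 ÷ 50 g/eq = 138.4 eq = 138.4 mol NaHSO₄.
(b) Mass of NaHSO₄: 138.4 × 120.1 = 16,620 g.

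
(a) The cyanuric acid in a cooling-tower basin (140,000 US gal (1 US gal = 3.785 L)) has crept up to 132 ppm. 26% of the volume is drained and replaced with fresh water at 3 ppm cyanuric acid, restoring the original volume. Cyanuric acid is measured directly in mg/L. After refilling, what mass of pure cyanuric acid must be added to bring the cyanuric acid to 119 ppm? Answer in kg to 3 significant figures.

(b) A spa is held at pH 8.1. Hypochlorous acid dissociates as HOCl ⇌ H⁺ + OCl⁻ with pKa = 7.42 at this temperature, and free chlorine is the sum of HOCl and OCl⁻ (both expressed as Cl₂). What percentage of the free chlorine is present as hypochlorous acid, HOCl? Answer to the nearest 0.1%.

(a) Volume: 140,000 US gal × 3.785 L/gal = 529,900 L.
(a) After draining 26% and refilling: 132 × 0.74 + 3 × 0.26 = 98.46 ppm.
(a) Deficit to target: 119 − 98.46 = 20.54 mg/L.
(a) Mass: 20.54 mg/L × 529,900 L = 10,880 g cyanuric acid.

(b) [OCl⁻]/[HOCl] = 10^(pH − pKa) = 10^(8.1 − 7.42) = 10^0.68 = 4.786.
(b) Fraction as HOCl = 1 / (1 + 4.786) = 0.1728.

(a) 10.9 kg; (b) 17.3%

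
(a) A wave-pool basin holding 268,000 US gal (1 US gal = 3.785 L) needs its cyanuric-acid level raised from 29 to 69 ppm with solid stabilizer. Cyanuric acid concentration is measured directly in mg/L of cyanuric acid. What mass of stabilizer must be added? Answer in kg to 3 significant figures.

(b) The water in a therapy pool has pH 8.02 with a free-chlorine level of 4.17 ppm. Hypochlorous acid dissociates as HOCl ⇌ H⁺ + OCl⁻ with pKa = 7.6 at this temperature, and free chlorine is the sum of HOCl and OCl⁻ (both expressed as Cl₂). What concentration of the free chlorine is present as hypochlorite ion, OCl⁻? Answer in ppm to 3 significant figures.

(a) Volume: 268,000 US gal × 3.785 L/gal = 1,014,380 L.
(a) CYA to add: (69 − 29) = 40 mg/L × 1,014,380 L = 40,580 g cyanuric acid.

(b) [OCl⁻]/[HOCl] = 10^(pH − pKa) = 10^(8.02 − 7.6) = 10^0.42 = 2.63.
(b) Fraction as HOCl = 1 / (1 + 2.63) = 0.2755.
(b) OCl⁻ = (1 − 0.2755) × 4.17 ppm = 3.021 ppm.

(a) 40.6 kg; (b) 3.02 ppm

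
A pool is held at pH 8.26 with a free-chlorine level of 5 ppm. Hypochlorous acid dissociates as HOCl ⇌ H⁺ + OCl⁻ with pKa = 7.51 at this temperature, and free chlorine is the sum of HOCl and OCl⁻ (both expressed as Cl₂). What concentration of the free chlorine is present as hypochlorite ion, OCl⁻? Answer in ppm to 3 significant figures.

4.25 ppm

[OCl⁻]/[HOCl] = 10^(pH − pKa) = 10^(8.26 − 7.51) = 10^0.75 = 5.623.
Fraction as HOCl = 1 / (1 + 5.623) = 0.151.
OCl⁻ = (1 − 0.151) × 5 ppm = 4.245 ppm.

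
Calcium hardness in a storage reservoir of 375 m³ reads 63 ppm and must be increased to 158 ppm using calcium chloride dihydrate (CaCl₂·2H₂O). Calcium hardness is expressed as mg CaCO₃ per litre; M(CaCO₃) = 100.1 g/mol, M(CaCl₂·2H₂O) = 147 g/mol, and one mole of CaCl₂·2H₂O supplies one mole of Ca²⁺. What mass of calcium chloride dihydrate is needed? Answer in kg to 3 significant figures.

52.3 kg

Volume: 375 m³ = 375,000 L.
Hardness to add: (158 − 63) = 95 mg/L as CaCO₃ × 375,000 L = 35,620 g as CaCO₃.
Moles of Ca²⁺ (1 mol Ca²⁺ ≡ 1 mol CaCO₃): 35,620 / 100.1 g/mol = 355.9 mol.
Mass of CaCl₂·2H₂O: 355.9 × 147 = 52,320 g.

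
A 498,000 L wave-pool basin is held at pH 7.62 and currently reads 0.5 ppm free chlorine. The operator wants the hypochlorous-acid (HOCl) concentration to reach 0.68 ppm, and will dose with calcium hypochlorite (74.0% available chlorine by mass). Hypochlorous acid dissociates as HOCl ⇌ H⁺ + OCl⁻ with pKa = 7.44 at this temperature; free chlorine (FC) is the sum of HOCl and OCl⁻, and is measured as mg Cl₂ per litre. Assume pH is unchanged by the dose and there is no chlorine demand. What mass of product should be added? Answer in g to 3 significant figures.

[OCl⁻]/[HOCl] = 10^(pH − pKa) = 10^(7.62 − 7.44) = 1.514; fraction as HOCl = 1/(1 + 1.514) = 0.3978.
Free chlorine required for 0.68 ppm HOCl: 0.68 / 0.3978 = 1.709 ppm.
FC to add: 1.709 − 0.5 = 1.209 mg/L as Cl₂.
Cl₂ equivalent: 1.209 mg/L × 498,000 L = 602.2 g.
Product at 74.0% available Cl: 602.2 / 0.74 = 813.8 g.

814 g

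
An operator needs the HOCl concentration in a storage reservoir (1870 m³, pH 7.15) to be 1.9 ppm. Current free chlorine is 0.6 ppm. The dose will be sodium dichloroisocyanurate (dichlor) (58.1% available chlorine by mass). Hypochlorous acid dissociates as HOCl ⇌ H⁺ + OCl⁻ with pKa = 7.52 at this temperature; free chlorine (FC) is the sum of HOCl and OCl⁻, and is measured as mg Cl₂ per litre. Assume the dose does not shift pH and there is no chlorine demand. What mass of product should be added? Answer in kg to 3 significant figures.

Volume: 1870 m³ = 1,870,000 L.
[OCl⁻]/[HOCl] = 10^(pH − pKa) = 10^(7.15 − 7.52) = 0.4266; fraction as HOCl = 1/(1 + 0.4266) = 0.701.
Free chlorine required for 1.9 ppm HOCl: 1.9 / 0.701 = 2.711 ppm.
FC to add: 2.711 − 0.6 = 2.111 mg/L as Cl₂.
Cl₂ equivalent: 2.111 mg/L × 1,870,000 L = 3947 g.
Product at 58.1% available Cl: 3947 / 0.581 = 6793 g.

6.79 kg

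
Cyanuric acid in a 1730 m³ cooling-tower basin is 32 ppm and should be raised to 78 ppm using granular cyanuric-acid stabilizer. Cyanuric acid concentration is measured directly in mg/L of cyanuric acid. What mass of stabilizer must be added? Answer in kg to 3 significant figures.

Volume: 1730 m³ = 1,730,000 L.
CYA to add: (78 − 32) = 46 mg/L × 1,730,000 L = 79,580 g cyanuric acid.

79.6 kg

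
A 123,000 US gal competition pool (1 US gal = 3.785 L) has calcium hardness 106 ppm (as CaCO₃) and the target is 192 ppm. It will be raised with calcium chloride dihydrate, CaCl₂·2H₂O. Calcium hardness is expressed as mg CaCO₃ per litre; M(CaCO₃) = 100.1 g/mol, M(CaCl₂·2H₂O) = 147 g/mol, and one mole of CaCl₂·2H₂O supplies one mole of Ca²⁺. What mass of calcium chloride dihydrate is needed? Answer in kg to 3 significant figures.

Volume: 123,000 US gal × 3.785 L/gal = 465,555 L.
Hardness to add: (192 − 106) = 86 mg/L as CaCO₃ × 465,555 L = 40,040 g as CaCO₃.
Moles of Ca²⁺ (1 mol Ca²⁺ ≡ 1 mol CaCO₃): 40,040 / 100.1 g/mol = 400 mol.
Mass of CaCl₂·2H₂O: 400 × 147 = 58,800 g.

58.8 kg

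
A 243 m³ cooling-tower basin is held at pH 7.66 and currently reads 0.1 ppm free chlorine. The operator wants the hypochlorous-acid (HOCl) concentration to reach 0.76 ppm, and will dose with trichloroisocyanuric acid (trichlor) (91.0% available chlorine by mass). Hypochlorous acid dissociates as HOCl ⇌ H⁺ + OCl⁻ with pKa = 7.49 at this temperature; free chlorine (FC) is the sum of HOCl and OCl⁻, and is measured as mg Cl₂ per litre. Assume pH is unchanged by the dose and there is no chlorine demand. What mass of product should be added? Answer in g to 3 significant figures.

Volume: 243 m³ = 243,000 L.
[OCl⁻]/[HOCl] = 10^(pH − pKa) = 10^(7.66 − 7.49) = 1.479; fraction as HOCl = 1/(1 + 1.479) = 0.4034.
Free chlorine required for 0.76 ppm HOCl: 0.76 / 0.4034 = 1.884 ppm.
FC to add: 1.884 − 0.1 = 1.784 mg/L as Cl₂.
Cl₂ equivalent: 1.784 mg/L × 243,000 L = 433.5 g.
Product at 91.0% available Cl: 433.5 / 0.91 = 476.4 g.

476 g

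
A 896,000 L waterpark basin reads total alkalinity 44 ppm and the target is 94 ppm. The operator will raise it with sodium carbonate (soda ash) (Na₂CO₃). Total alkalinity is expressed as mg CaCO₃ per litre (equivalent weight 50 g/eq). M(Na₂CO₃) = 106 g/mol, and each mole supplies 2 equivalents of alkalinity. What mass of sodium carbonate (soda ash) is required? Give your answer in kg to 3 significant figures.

47.5 kg

Alkalinity to add: (94 − 44) = 50 mg/L as CaCO₃ × 896,000 L = 44,800 g as CaCO₃.
Equivalents: 44,800 g ÷ 50 g/eq = 896 eq.
Each mole of Na₂CO₃ supplies 2 eq, so 896 / 2 = 448 mol.
Mass: 448 mol × 106 g/mol = 47,490 g.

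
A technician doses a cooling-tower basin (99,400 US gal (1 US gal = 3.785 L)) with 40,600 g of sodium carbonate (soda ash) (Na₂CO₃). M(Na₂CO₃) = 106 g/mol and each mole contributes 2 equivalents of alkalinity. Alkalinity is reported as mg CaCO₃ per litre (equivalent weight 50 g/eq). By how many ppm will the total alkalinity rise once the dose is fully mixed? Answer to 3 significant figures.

102 ppm

Volume: 99,400 US gal × 3.785 L/gal = 376,229 L.
Moles of Na₂CO₃: 40,600 g ÷ 106 g/mol = 383 mol → 766 eq of alkalinity.
As CaCO₃: 766 eq × 50 g/eq = 38,300 g.
Rise: 38,300 g / 376,229 L × 1000 = 101.8 mg/L.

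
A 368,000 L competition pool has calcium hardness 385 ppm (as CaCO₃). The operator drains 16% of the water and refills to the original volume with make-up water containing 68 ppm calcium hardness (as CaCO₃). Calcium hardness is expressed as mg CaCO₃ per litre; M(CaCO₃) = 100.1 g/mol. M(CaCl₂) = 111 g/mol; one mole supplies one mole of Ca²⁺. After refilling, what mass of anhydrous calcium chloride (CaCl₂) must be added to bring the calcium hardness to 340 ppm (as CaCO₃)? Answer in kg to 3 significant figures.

2.33 kg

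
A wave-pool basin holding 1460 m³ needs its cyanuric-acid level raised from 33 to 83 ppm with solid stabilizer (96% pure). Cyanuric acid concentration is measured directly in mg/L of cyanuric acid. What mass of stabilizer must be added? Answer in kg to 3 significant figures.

76.0 kg

Volume: 1460 m³ = 1,460,000 L.
CYA to add: (83 − 33) = 50 mg/L × 1,460,000 L = 73,000 g cyanuric acid.
At 96% purity: 73,000 / 0.96 = 76,040 g product.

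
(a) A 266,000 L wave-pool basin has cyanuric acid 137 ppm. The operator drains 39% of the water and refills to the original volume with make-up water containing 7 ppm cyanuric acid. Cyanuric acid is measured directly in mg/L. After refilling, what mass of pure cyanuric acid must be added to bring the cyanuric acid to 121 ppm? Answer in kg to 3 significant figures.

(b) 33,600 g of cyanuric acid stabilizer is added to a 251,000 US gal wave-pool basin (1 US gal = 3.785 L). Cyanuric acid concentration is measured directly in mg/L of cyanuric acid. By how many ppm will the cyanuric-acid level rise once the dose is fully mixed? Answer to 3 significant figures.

(a) 9.23 kg; (b) 35.4 ppm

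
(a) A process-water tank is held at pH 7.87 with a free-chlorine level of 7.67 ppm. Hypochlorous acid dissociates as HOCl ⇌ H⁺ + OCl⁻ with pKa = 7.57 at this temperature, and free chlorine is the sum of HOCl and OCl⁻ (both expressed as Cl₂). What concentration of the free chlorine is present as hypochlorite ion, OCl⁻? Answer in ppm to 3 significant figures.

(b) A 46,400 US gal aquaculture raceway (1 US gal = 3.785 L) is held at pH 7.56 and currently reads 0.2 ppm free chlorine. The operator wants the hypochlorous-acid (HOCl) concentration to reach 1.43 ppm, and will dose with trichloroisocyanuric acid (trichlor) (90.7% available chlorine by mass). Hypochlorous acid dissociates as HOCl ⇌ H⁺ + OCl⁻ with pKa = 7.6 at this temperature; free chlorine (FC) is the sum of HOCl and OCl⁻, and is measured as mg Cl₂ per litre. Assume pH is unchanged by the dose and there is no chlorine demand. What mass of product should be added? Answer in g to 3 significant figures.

(a) [OCl⁻]/[HOCl] = 10^(pH − pKa) = 10^(7.87 − 7.57) = 10^0.30 = 1.995.
(a) Fraction as HOCl = 1 / (1 + 1.995) = 0.3339.
(a) OCl⁻ = (1 − 0.3339) × 7.67 ppm = 5.109 ppm.

(b) Volume: 46,400 US gal × 3.785 L/gal = 175,624 L.
(b) [OCl⁻]/[HOCl] = 10^(pH − pKa) = 10^(7.56 − 7.6) = 0.912; fraction as HOCl = 1/(1 + 0.912) = 0.523.
(b) Free chlorine required for 1.43 ppm HOCl: 1.43 / 0.523 = 2.734 ppm.
(b) FC to add: 2.734 − 0.2 = 2.534 mg/L as Cl₂.
(b) Cl₂ equivalent: 2.534 mg/L × 175,624 L = 445.1 g.
(b) Product at 90.7% available Cl: 445.1 / 0.907 = 490.7 g.

(a) 5.11 ppm; (b) 491 g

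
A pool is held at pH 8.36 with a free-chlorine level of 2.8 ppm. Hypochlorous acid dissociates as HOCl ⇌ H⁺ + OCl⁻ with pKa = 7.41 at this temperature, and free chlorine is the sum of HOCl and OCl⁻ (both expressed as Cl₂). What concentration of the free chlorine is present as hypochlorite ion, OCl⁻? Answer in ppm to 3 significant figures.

[OCl⁻]/[HOCl] = 10^(pH − pKa) = 10^(8.36 − 7.41) = 10^0.95 = 8.913.
Fraction as HOCl = 1 / (1 + 8.913) = 0.1009.
OCl⁻ = (1 − 0.1009) × 2.8 ppm = 2.518 ppm.

2.52 ppm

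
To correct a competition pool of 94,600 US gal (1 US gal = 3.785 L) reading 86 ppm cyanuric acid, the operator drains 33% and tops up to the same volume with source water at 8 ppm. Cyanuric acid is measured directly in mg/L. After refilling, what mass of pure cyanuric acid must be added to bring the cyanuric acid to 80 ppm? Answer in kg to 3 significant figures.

Volume: 94,600 US gal × 3.785 L/gal = 358,061 L.
After draining 33% and refilling: 86 × 0.67 + 8 × 0.33 = 60.26 ppm.
Deficit to target: 80 − 60.26 = 19.74 mg/L.
Mass: 19.74 mg/L × 358,061 L = 7068 g cyanuric acid.

7.07 kg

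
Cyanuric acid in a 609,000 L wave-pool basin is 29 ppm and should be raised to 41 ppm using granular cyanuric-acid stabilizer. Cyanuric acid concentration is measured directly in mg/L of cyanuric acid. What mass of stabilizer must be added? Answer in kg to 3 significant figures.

CYA to add: (41 − 29) = 12 mg/L × 609,000 L = 7308 g cyanuric acid.

7.31 kg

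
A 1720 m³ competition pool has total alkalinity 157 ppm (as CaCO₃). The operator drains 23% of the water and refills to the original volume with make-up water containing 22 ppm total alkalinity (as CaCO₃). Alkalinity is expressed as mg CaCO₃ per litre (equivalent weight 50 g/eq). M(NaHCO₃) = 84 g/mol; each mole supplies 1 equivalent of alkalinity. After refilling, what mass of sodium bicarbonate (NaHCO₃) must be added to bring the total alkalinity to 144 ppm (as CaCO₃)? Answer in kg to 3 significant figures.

52.2 kg

Volume: 1720 m³ = 1,720,000 L.
After draining 23% and refilling: 157 × 0.77 + 22 × 0.23 = 125.95 ppm.
Deficit to target: 144 − 125.95 = 18.05 mg/L.
As CaCO₃: 18.05 mg/L × 1,720,000 L = 31,050 g; ÷ 50 g/eq ÷ 1 = 620.9 mol NaHCO₃.
Mass: 620.9 × 84 = 52,160 g.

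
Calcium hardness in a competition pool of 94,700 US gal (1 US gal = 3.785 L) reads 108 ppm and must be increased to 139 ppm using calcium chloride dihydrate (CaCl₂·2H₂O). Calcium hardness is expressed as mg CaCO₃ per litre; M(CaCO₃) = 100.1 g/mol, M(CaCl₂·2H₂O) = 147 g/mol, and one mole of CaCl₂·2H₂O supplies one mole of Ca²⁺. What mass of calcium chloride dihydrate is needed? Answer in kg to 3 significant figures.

16.3 kg

Volume: 94,700 US gal × 3.785 L/gal = 358,440 L.
Hardness to add: (139 − 108) = 31 mg/L as CaCO₃ × 358,440 L = 11,110 g as CaCO₃.
Moles of Ca²⁺ (1 mol Ca²⁺ ≡ 1 mol CaCO₃): 11,110 / 100.1 g/mol = 111 mol.
Mass of CaCl₂·2H₂O: 111 × 147 = 16,320 g.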